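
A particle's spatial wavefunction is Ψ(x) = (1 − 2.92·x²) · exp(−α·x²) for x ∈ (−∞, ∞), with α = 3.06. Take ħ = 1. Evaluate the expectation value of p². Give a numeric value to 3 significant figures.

p² Ψ = −ħ² d²Ψ/dx²; ⟨p²⟩ = −ħ² ∫ Ψ*·Ψ'' dx / ∫|Ψ|² dx.
Expand each integrand as polynomial × e^(−2αx²) and use ∫x^(2j)·e^(−2αx²) dx = (2j−1)!!/(4α)^j · √(π/(2α)), odd powers → 0; here √(π/(2α)) = 0.71647. Differentiate with the product rule, d/dx e^(−αx²) = −2αx·e^(−αx²).
State is unnormalized: ∫|Ψ|² dx = 0.49695, and ∫Ψ*·(−ħ² Ψ'') dx = 4.1119, so ⟨p²⟩ = 4.1119 / 0.49695.
⟨p²⟩ = 8.2742.

8.27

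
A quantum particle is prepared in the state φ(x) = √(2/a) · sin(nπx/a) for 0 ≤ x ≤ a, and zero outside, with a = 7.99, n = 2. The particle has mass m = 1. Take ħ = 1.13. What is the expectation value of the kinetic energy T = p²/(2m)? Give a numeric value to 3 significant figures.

T = −(ħ²/2m) d²/dx², so ⟨T⟩ = −(ħ²/2m) ∫ φ*·φ'' dx; with m = 1.
d/dx sin(nπx/a) = (nπ/a)·cos(nπx/a) and d²/dx² sin(nπx/a) = −(nπ/a)²·sin(nπx/a); on 0 ≤ x ≤ a, ∫sin²(nπx/a) dx = a/2 and ∫sin(nπx/a)·cos(nπx/a) dx = 0.
⟨T⟩ = 0.39481.

0.395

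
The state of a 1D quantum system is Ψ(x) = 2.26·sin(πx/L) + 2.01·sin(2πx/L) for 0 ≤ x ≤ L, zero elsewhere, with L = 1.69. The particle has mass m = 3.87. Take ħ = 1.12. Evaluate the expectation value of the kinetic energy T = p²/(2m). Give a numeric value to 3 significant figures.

1.30

T = −(ħ²/2m) d²/dx², so ⟨T⟩ = −(ħ²/2m) ∫ Ψ*·Ψ'' dx / ∫|Ψ|² dx; with m = 3.87.
d²/dx² sin(jπx/L) = −(jπ/L)²·sin(jπx/L); on 0 ≤ x ≤ L, ∫sin²(jπx/L) dx = L/2 and ∫sin(jπx/L)·sin(lπx/L) dx = 0 for j ≠ l, so only diagonal terms survive in ∫|Ψ|² and ∫Ψ·Ψ″; ∫Ψ·Ψ′ dx = [Ψ²/2] between the walls = 0.
State is unnormalized: ∫|Ψ|² dx = 7.7298, and ∫Ψ*·(−ħ²/2m · Ψ'') dx = 10.065, so ⟨T⟩ = 10.065 / 7.7298.
⟨T⟩ = 1.3021.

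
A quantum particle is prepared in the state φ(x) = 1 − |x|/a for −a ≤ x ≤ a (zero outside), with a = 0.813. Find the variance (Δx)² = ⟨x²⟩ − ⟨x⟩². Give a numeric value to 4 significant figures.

Compute ⟨x⟩ and ⟨x²⟩ separately, then (Δx)² = ⟨x²⟩ − ⟨x⟩².
φ is even, so ∫ over [−a, a] = 2∫₀ᵃ with φ = 1 − x/a there: ∫₀ᵃ (1 − x/a)² dx = a/3, ∫₀ᵃ x²(1 − x/a)² dx = a³/30, ∫₀ᵃ x⁴(1 − x/a)² dx = a⁵/105.
Normalization: ∫|φ|² dx = 0.54200.
⟨x⟩ = 0.0000 and ⟨x²⟩ = 0.066097.
(Δx)² = 0.066097 − (0.0000)² = 0.066097.

0.06610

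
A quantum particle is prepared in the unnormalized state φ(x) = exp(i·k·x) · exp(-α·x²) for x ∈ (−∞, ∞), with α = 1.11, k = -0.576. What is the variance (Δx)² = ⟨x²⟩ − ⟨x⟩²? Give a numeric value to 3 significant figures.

0.225

Compute ⟨x⟩ and ⟨x²⟩ separately, then (Δx)² = ⟨x²⟩ − ⟨x⟩².
Gaussian moments: ∫x^(2j)·e^(−2αx²) dx = (2j−1)!!/(4α)^j · √(π/(2α)), odd powers integrate to 0; here √(π/(2α)) = 1.1896.
Normalization: ∫|φ|² dx = 1.1896.
⟨x⟩ = 0.0000 and ⟨x²⟩ = 0.22523.
(Δx)² = 0.22523 − (0.0000)² = 0.22523.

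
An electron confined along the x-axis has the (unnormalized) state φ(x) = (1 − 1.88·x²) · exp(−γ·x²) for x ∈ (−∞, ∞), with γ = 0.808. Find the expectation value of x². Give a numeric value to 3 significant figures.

⟨x²⟩ = ∫ x²·|φ|² dx / ∫|φ|² dx (integrals over the domain).
Expand each integrand as polynomial × e^(−2γx²) and use ∫x^(2j)·e^(−2γx²) dx = (2j−1)!!/(4γ)^j · √(π/(2γ)), odd powers → 0; here √(π/(2γ)) = 1.3943.
State is unnormalized: ∫|φ|² dx = 1.1875, and ∫φ*·x²·φ dx = 1.1153, so ⟨x²⟩ = 1.1153 / 1.1875.
⟨x²⟩ = 0.93916.

0.939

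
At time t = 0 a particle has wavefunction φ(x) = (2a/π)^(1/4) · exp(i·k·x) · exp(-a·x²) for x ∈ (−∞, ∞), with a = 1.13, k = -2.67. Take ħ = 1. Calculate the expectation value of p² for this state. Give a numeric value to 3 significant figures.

8.26

p² φ = −ħ² d²φ/dx²; ⟨p²⟩ = −ħ² ∫ φ*·φ'' dx.
Gaussian moments: ∫x^(2j)·e^(−2ax²) dx = (2j−1)!!/(4a)^j · √(π/(2a)), odd powers integrate to 0; here √(π/(2a)) = 1.1790. Derivatives: φ′ = (ik − 2ax)·φ, φ″ = ((ik − 2ax)² − 2a)·φ; the odd-in-x pieces drop out.
⟨p²⟩ = 8.2589.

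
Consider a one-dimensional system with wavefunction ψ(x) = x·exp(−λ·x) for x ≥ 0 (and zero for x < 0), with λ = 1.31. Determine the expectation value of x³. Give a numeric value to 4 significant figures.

3.336

⟨x³⟩ = ∫ x³·|ψ|² dx / ∫|ψ|² dx (integrals over the domain).
Every integrand reduces to terms xʲ·e^(−2λx) on [0, ∞); use ∫₀^∞ xʲ·e^(−2λx) dx = j!/(2λ)^(j+1).
State is unnormalized: ∫|ψ|² dx = 0.11121, and ∫ψ*·x³·ψ dx = 0.37100, so ⟨x³⟩ = 0.37100 / 0.11121.
⟨x³⟩ = 3.3362.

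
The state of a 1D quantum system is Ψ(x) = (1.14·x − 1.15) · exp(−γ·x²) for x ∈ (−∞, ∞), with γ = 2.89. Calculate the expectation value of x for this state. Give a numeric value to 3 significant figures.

-0.158

⟨x⟩ = ∫ x·|Ψ|² dx / ∫|Ψ|² dx (integrals over the domain).
Expand each integrand as polynomial × e^(−2γx²) and use ∫x^(2j)·e^(−2γx²) dx = (2j−1)!!/(4γ)^j · √(π/(2γ)), odd powers → 0; here √(π/(2γ)) = 0.73724.
State is unnormalized: ∫|Ψ|² dx = 1.0579, and ∫Ψ*·x·Ψ dx = -0.16722, so ⟨x⟩ = -0.16722 / 1.0579.
⟨x⟩ = -0.15807.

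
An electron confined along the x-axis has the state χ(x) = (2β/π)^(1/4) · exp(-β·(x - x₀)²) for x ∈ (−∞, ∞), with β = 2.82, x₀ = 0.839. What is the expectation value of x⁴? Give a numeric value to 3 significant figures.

⟨x⁴⟩ = ∫ x⁴·|χ|² dx (integrals over the domain).
Gaussian moments (u = x − x₀): ∫u^(2j)·e^(−2βu²) du = (2j−1)!!/(4β)^j · √(π/(2β)), odd powers integrate to 0; here √(π/(2β)) = 0.74634.
⟨x⁴⟩ = 0.89351.

0.894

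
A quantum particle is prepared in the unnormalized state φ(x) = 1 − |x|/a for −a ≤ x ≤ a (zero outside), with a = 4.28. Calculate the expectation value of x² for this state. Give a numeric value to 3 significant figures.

1.83

⟨x²⟩ = ∫ x²·|φ|² dx / ∫|φ|² dx (integrals over the domain).
φ is even, so ∫ over [−a, a] = 2∫₀ᵃ with φ = 1 − x/a there: ∫₀ᵃ (1 − x/a)² dx = a/3, ∫₀ᵃ x²(1 − x/a)² dx = a³/30, ∫₀ᵃ x⁴(1 − x/a)² dx = a⁵/105.
State is unnormalized: ∫|φ|² dx = 2.8533, and ∫φ*·x²·φ dx = 5.2269, so ⟨x²⟩ = 5.2269 / 2.8533.
⟨x²⟩ = 1.8318.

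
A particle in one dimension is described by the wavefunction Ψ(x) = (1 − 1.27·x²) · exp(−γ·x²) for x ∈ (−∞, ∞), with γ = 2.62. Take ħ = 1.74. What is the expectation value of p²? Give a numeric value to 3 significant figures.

p² Ψ = −ħ² d²Ψ/dx²; ⟨p²⟩ = −ħ² ∫ Ψ*·Ψ'' dx / ∫|Ψ|² dx.
Expand each integrand as polynomial × e^(−2γx²) and use ∫x^(2j)·e^(−2γx²) dx = (2j−1)!!/(4γ)^j · √(π/(2γ)), odd powers → 0; here √(π/(2γ)) = 0.77430. Differentiate with the product rule, d/dx e^(−γx²) = −2γx·e^(−γx²).
State is unnormalized: ∫|Ψ|² dx = 0.62075, and ∫Ψ*·(−ħ² Ψ'') dx = 8.2620, so ⟨p²⟩ = 8.2620 / 0.62075.
⟨p²⟩ = 13.310.

13.3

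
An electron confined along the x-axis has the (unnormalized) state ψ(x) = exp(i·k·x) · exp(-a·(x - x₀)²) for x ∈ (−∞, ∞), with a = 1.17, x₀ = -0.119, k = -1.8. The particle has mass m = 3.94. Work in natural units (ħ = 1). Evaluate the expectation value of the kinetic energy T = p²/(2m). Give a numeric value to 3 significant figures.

0.560

T = −(ħ²/2m) d²/dx², so ⟨T⟩ = −(ħ²/2m) ∫ ψ*·ψ'' dx / ∫|ψ|² dx; with m = 3.94.
Gaussian moments (u = x − x₀): ∫u^(2j)·e^(−2au²) du = (2j−1)!!/(4a)^j · √(π/(2a)), odd powers integrate to 0; here √(π/(2a)) = 1.1587. Derivatives: ψ′ = (ik − 2au)·ψ, ψ″ = ((ik − 2au)² − 2a)·ψ; the odd-in-u pieces drop out.
State is unnormalized: ∫|ψ|² dx = 1.1587, and ∫ψ*·(−ħ²/2m · ψ'') dx = 0.64845, so ⟨T⟩ = 0.64845 / 1.1587.
⟨T⟩ = 0.55964.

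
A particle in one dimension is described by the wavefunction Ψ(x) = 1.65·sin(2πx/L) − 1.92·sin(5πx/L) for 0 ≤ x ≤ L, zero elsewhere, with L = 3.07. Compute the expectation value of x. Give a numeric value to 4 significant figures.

⟨x⟩ = ∫ x·|Ψ|² dx / ∫|Ψ|² dx (integrals over the domain).
On 0 ≤ x ≤ L (j ≠ l): ∫sin²(jπx/L) dx = L/2, ∫sin(jπx/L)·sin(lπx/L) dx = 0; diagonal moments ∫x·sin²(jπx/L) dx = L²/4, ∫x²·sin²(jπx/L) dx = L³·(1/6 − 1/(4j²π²)); cross terms ∫x·sin(jπx/L)·sin(lπx/L) dx = 0 for j + l even and −4jlL²/(π²(j² − l²)²) for j + l odd, ∫x²·sin(jπx/L)·sin(lπx/L) dx = (−1)^(j+l)·4jlL³/(π²(j² − l²)²); higher powers the same way via product-to-sum and parts.
State is unnormalized: ∫|Ψ|² dx = 9.8377, and ∫Ψ*·x·Ψ dx = 15.650, so ⟨x⟩ = 15.650 / 9.8377.
⟨x⟩ = 1.5908.

1.591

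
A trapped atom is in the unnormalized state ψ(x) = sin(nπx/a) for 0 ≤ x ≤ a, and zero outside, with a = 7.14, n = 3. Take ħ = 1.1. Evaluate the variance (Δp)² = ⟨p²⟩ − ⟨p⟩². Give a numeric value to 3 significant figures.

Compute ⟨p⟩ and ⟨p²⟩ separately; (Δp)² = ⟨p²⟩ − ⟨p⟩².
d/dx sin(nπx/a) = (nπ/a)·cos(nπx/a) and d²/dx² sin(nπx/a) = −(nπ/a)²·sin(nπx/a); on 0 ≤ x ≤ a, ∫sin²(nπx/a) dx = a/2 and ∫sin(nπx/a)·cos(nπx/a) dx = 0.
Normalization: ∫|ψ|² dx = 3.5700.
⟨p⟩ = 0.0000 and ⟨p²⟩ = 2.1083.
(Δp)² = 2.1083 − (0.0000)² = 2.1083.

2.11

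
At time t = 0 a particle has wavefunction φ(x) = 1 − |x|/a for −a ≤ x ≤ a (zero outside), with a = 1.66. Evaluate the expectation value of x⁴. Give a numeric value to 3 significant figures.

0.217

⟨x⁴⟩ = ∫ x⁴·|φ|² dx / ∫|φ|² dx (integrals over the domain).
φ is even, so ∫ over [−a, a] = 2∫₀ᵃ with φ = 1 − x/a there: ∫₀ᵃ (1 − x/a)² dx = a/3, ∫₀ᵃ x²(1 − x/a)² dx = a³/30, ∫₀ᵃ x⁴(1 − x/a)² dx = a⁵/105.
State is unnormalized: ∫|φ|² dx = 1.1067, and ∫φ*·x⁴·φ dx = 0.24009, so ⟨x⁴⟩ = 0.24009 / 1.1067.
⟨x⁴⟩ = 0.21695.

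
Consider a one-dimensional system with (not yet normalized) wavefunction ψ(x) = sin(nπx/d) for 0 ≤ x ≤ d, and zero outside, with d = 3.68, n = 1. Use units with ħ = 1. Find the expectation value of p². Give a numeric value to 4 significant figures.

0.7288

p² ψ = −ħ² d²ψ/dx²; ⟨p²⟩ = −ħ² ∫ ψ*·ψ'' dx / ∫|ψ|² dx.
d/dx sin(nπx/d) = (nπ/d)·cos(nπx/d) and d²/dx² sin(nπx/d) = −(nπ/d)²·sin(nπx/d); on 0 ≤ x ≤ d, ∫sin²(nπx/d) dx = d/2 and ∫sin(nπx/d)·cos(nπx/d) dx = 0.
State is unnormalized: ∫|ψ|² dx = 1.8400, and ∫ψ*·(−ħ² ψ'') dx = 1.3410, so ⟨p²⟩ = 1.3410 / 1.8400.
⟨p²⟩ = 0.72879.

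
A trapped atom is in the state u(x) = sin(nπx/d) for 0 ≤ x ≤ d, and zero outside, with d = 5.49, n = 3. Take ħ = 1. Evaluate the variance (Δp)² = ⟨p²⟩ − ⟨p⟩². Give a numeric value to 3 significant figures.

Compute ⟨p⟩ and ⟨p²⟩ separately; (Δp)² = ⟨p²⟩ − ⟨p⟩².
d/dx sin(nπx/d) = (nπ/d)·cos(nπx/d) and d²/dx² sin(nπx/d) = −(nπ/d)²·sin(nπx/d); on 0 ≤ x ≤ d, ∫sin²(nπx/d) dx = d/2 and ∫sin(nπx/d)·cos(nπx/d) dx = 0.
Normalization: ∫|u|² dx = 2.7450.
⟨p⟩ = 0.0000 and ⟨p²⟩ = 2.9471.
(Δp)² = 2.9471 − (0.0000)² = 2.9471.

2.95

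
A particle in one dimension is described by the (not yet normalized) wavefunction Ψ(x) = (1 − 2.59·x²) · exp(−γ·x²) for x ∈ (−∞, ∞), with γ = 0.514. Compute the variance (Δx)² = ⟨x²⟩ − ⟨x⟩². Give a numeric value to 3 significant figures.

2.59

Compute ⟨x⟩ and ⟨x²⟩ separately, then (Δx)² = ⟨x²⟩ − ⟨x⟩².
Expand each integrand as polynomial × e^(−2γx²) and use ∫x^(2j)·e^(−2γx²) dx = (2j−1)!!/(4γ)^j · √(π/(2γ)), odd powers → 0; here √(π/(2γ)) = 1.7481.
Normalization: ∫|Ψ|² dx = 5.6662.
⟨x⟩ = 0.0000 and ⟨x²⟩ = 2.5878.
(Δx)² = 2.5878 − (0.0000)² = 2.5878.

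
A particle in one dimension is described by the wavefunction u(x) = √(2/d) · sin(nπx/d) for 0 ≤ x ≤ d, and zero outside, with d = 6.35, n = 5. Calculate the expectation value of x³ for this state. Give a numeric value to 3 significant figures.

63.2

⟨x³⟩ = ∫ x³·|u|² dx (integrals over the domain).
With sin²θ = (1 − cos2θ)/2 on 0 ≤ x ≤ d: ∫sin²(nπx/d) dx = d/2, ∫x·sin²(nπx/d) dx = d²/4, ∫x²·sin²(nπx/d) dx = d³·(1/6 − 1/(4n²π²)); higher powers xᵏ the same way, integrating xᵏ·cos(2nπx/d) by parts.
⟨x³⟩ = 63.234.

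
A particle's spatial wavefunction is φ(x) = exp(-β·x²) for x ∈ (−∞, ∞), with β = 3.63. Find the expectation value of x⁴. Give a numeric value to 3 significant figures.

0.0142

⟨x⁴⟩ = ∫ x⁴·|φ|² dx / ∫|φ|² dx (integrals over the domain).
Gaussian moments: ∫x^(2j)·e^(−2βx²) dx = (2j−1)!!/(4β)^j · √(π/(2β)), odd powers integrate to 0; here √(π/(2β)) = 0.65782.
State is unnormalized: ∫|φ|² dx = 0.65782, and ∫φ*·x⁴·φ dx = 0.0093604, so ⟨x⁴⟩ = 0.0093604 / 0.65782.
⟨x⁴⟩ = 0.014229.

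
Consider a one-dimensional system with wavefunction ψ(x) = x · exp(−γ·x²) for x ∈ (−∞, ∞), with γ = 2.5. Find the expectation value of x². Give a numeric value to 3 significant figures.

⟨x²⟩ = ∫ x²·|ψ|² dx / ∫|ψ|² dx (integrals over the domain).
Expand each integrand as polynomial × e^(−2γx²) and use ∫x^(2j)·e^(−2γx²) dx = (2j−1)!!/(4γ)^j · √(π/(2γ)), odd powers → 0; here √(π/(2γ)) = 0.79267.
State is unnormalized: ∫|ψ|² dx = 0.079267, and ∫ψ*·x²·ψ dx = 0.023780, so ⟨x²⟩ = 0.023780 / 0.079267.
⟨x²⟩ = 0.30000.

0.300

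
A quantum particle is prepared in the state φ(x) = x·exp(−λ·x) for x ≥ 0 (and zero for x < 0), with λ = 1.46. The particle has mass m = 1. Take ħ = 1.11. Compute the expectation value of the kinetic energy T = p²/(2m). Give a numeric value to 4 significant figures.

T = −(ħ²/2m) d²/dx², so ⟨T⟩ = −(ħ²/2m) ∫ φ*·φ'' dx / ∫|φ|² dx; with m = 1.
Differentiate x·exp(−λ·x) with the product rule; every integrand then reduces to terms xʲ·e^(−2λx) on [0, ∞), with ∫₀^∞ xʲ·e^(−2λx) dx = j!/(2λ)^(j+1).
State is unnormalized: ∫|φ|² dx = 0.080331, and ∫φ*·(−ħ²/2m · φ'') dx = 0.10549, so ⟨T⟩ = 0.10549 / 0.080331.
⟨T⟩ = 1.3132.

1.313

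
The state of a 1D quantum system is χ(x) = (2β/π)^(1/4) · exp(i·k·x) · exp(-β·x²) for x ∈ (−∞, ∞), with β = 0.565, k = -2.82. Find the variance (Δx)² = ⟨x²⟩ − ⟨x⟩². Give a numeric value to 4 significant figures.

Compute ⟨x⟩ and ⟨x²⟩ separately, then (Δx)² = ⟨x²⟩ − ⟨x⟩².
Gaussian moments: ∫x^(2j)·e^(−2βx²) dx = (2j−1)!!/(4β)^j · √(π/(2β)), odd powers integrate to 0; here √(π/(2β)) = 1.6674.
⟨x⟩ = 0.0000 and ⟨x²⟩ = 0.44248.
(Δx)² = 0.44248 − (0.0000)² = 0.44248.

0.4425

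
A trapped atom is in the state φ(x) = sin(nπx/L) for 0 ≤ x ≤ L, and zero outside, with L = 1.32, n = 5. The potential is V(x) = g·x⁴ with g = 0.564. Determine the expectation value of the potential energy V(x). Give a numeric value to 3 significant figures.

0.336

⟨V⟩ = ∫ V(x)·|φ|² dx / ∫|φ|² dx.
With sin²θ = (1 − cos2θ)/2 on 0 ≤ x ≤ L: ∫sin²(nπx/L) dx = L/2, ∫x·sin²(nπx/L) dx = L²/4, ∫x²·sin²(nπx/L) dx = L³·(1/6 − 1/(4n²π²)); higher powers xᵏ the same way, integrating xᵏ·cos(2nπx/L) by parts.
State is unnormalized: ∫|φ|² dx = 0.66000, and ∫φ*·V(x)·φ dx = 0.22147, so ⟨V⟩ = 0.22147 / 0.66000.
⟨V⟩ = 0.33556.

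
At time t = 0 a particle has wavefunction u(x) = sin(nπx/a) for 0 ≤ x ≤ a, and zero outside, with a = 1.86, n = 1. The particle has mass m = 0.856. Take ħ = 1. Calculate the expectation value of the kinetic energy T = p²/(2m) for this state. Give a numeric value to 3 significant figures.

T = −(ħ²/2m) d²/dx², so ⟨T⟩ = −(ħ²/2m) ∫ u*·u'' dx / ∫|u|² dx; with m = 0.856.
d/dx sin(nπx/a) = (nπ/a)·cos(nπx/a) and d²/dx² sin(nπx/a) = −(nπ/a)²·sin(nπx/a); on 0 ≤ x ≤ a, ∫sin²(nπx/a) dx = a/2 and ∫sin(nπx/a)·cos(nπx/a) dx = 0.
State is unnormalized: ∫|u|² dx = 0.93000, and ∫u*·(−ħ²/2m · u'') dx = 1.5497, so ⟨T⟩ = 1.5497 / 0.93000.
⟨T⟩ = 1.6664.

1.67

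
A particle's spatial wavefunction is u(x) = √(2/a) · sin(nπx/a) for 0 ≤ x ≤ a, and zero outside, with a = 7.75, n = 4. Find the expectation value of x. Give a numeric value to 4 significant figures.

3.875

⟨x⟩ = ∫ x·|u|² dx (integrals over the domain).
With sin²θ = (1 − cos2θ)/2 on 0 ≤ x ≤ a: ∫sin²(nπx/a) dx = a/2, ∫x·sin²(nπx/a) dx = a²/4, ∫x²·sin²(nπx/a) dx = a³·(1/6 − 1/(4n²π²)); higher powers xᵏ the same way, integrating xᵏ·cos(2nπx/a) by parts.
⟨x⟩ = 3.8750.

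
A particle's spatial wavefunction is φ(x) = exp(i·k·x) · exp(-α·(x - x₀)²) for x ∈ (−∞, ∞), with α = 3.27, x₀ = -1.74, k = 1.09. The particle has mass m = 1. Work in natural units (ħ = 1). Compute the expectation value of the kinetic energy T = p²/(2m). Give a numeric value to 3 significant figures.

2.23

T = −(ħ²/2m) d²/dx², so ⟨T⟩ = −(ħ²/2m) ∫ φ*·φ'' dx / ∫|φ|² dx; with m = 1.
Gaussian moments (u = x − x₀): ∫u^(2j)·e^(−2αu²) du = (2j−1)!!/(4α)^j · √(π/(2α)), odd powers integrate to 0; here √(π/(2α)) = 0.69308. Derivatives: φ′ = (ik − 2αu)·φ, φ″ = ((ik − 2αu)² − 2α)·φ; the odd-in-u pieces drop out.
State is unnormalized: ∫|φ|² dx = 0.69308, and ∫φ*·(−ħ²/2m · φ'') dx = 1.5449, so ⟨T⟩ = 1.5449 / 0.69308.
⟨T⟩ = 2.2291.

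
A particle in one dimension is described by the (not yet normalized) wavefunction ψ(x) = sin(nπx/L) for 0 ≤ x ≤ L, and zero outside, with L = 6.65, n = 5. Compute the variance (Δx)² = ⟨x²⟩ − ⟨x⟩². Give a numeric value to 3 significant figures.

3.60

Compute ⟨x⟩ and ⟨x²⟩ separately, then (Δx)² = ⟨x²⟩ − ⟨x⟩².
With sin²θ = (1 − cos2θ)/2 on 0 ≤ x ≤ L: ∫sin²(nπx/L) dx = L/2, ∫x·sin²(nπx/L) dx = L²/4, ∫x²·sin²(nπx/L) dx = L³·(1/6 − 1/(4n²π²)); higher powers xᵏ the same way, integrating xᵏ·cos(2nπx/L) by parts.
Normalization: ∫|ψ|² dx = 3.3250.
⟨x⟩ = 3.3250 and ⟨x²⟩ = 14.651.
(Δx)² = 14.651 − (3.3250)² = 3.5956.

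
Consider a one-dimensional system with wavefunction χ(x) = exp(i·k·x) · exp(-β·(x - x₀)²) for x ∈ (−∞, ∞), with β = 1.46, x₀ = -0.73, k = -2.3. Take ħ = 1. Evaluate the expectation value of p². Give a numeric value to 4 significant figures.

p² χ = −ħ² d²χ/dx²; ⟨p²⟩ = −ħ² ∫ χ*·χ'' dx / ∫|χ|² dx.
Gaussian moments (u = x − x₀): ∫u^(2j)·e^(−2βu²) du = (2j−1)!!/(4β)^j · √(π/(2β)), odd powers integrate to 0; here √(π/(2β)) = 1.0373. Derivatives: χ′ = (ik − 2βu)·χ, χ″ = ((ik − 2βu)² − 2β)·χ; the odd-in-u pieces drop out.
State is unnormalized: ∫|χ|² dx = 1.0373, and ∫χ*·(−ħ² χ'') dx = 7.0014, so ⟨p²⟩ = 7.0014 / 1.0373.
⟨p²⟩ = 6.7500.

6.750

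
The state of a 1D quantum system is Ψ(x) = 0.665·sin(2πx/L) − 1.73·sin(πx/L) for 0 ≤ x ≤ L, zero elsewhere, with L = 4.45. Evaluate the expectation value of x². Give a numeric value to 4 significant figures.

⟨x²⟩ = ∫ x²·|Ψ|² dx / ∫|Ψ|² dx (integrals over the domain).
On 0 ≤ x ≤ L (j ≠ l): ∫sin²(jπx/L) dx = L/2, ∫sin(jπx/L)·sin(lπx/L) dx = 0; diagonal moments ∫x·sin²(jπx/L) dx = L²/4, ∫x²·sin²(jπx/L) dx = L³·(1/6 − 1/(4j²π²)); cross terms ∫x·sin(jπx/L)·sin(lπx/L) dx = 0 for j + l even and −4jlL²/(π²(j² − l²)²) for j + l odd, ∫x²·sin(jπx/L)·sin(lπx/L) dx = (−1)^(j+l)·4jlL³/(π²(j² − l²)²); higher powers the same way via product-to-sum and parts.
State is unnormalized: ∫|Ψ|² dx = 7.6432, and ∫Ψ*·x²·Ψ dx = 61.785, so ⟨x²⟩ = 61.785 / 7.6432.
⟨x²⟩ = 8.0837.

8.084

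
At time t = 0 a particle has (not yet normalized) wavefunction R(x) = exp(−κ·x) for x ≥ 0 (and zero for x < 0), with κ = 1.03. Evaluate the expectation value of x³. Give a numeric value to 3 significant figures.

⟨x³⟩ = ∫ x³·|R|² dx / ∫|R|² dx (integrals over the domain).
Every integrand reduces to terms xʲ·e^(−2κx) on [0, ∞); use ∫₀^∞ xʲ·e^(−2κx) dx = j!/(2κ)^(j+1).
State is unnormalized: ∫|R|² dx = 0.48544, and ∫R*·x³·R dx = 0.33318, so ⟨x³⟩ = 0.33318 / 0.48544.
⟨x³⟩ = 0.68636.

0.686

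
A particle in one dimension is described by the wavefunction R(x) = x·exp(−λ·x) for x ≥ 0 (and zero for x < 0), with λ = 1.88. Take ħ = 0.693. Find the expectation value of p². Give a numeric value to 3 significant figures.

p² R = −ħ² d²R/dx²; ⟨p²⟩ = −ħ² ∫ R*·R'' dx / ∫|R|² dx.
Differentiate x·exp(−λ·x) with the product rule; every integrand then reduces to terms xʲ·e^(−2λx) on [0, ∞), with ∫₀^∞ xʲ·e^(−2λx) dx = j!/(2λ)^(j+1).
State is unnormalized: ∫|R|² dx = 0.037624, and ∫R*·(−ħ² R'') dx = 0.063863, so ⟨p²⟩ = 0.063863 / 0.037624.
⟨p²⟩ = 1.6974.

1.70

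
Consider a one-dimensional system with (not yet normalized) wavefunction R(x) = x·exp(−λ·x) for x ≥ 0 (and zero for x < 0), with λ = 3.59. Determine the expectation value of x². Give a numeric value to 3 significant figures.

0.233

⟨x²⟩ = ∫ x²·|R|² dx / ∫|R|² dx (integrals over the domain).
Every integrand reduces to terms xʲ·e^(−2λx) on [0, ∞); use ∫₀^∞ xʲ·e^(−2λx) dx = j!/(2λ)^(j+1).
State is unnormalized: ∫|R|² dx = 0.0054033, and ∫R*·x²·R dx = 0.0012577, so ⟨x²⟩ = 0.0012577 / 0.0054033.
⟨x²⟩ = 0.23277.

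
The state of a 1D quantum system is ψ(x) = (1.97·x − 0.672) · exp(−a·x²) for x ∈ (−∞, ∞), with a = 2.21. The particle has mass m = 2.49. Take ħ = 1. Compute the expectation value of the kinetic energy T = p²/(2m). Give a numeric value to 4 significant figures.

0.8813

T = −(ħ²/2m) d²/dx², so ⟨T⟩ = −(ħ²/2m) ∫ ψ*·ψ'' dx / ∫|ψ|² dx; with m = 2.49.
Expand each integrand as polynomial × e^(−2ax²) and use ∫x^(2j)·e^(−2ax²) dx = (2j−1)!!/(4a)^j · √(π/(2a)), odd powers → 0; here √(π/(2a)) = 0.84307. Differentiate with the product rule, d/dx e^(−ax²) = −2ax·e^(−ax²).
State is unnormalized: ∫|ψ|² dx = 0.75084, and ∫ψ*·(−ħ²/2m · ψ'') dx = 0.66170, so ⟨T⟩ = 0.66170 / 0.75084.
⟨T⟩ = 0.88129.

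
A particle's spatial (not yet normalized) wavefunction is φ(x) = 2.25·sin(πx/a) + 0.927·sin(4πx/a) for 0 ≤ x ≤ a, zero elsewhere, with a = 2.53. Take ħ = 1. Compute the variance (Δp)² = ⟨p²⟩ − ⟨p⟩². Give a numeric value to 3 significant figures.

4.90

Compute ⟨p⟩ and ⟨p²⟩ separately; (Δp)² = ⟨p²⟩ − ⟨p⟩².
d²/dx² sin(jπx/a) = −(jπ/a)²·sin(jπx/a); on 0 ≤ x ≤ a, ∫sin²(jπx/a) dx = a/2 and ∫sin(jπx/a)·sin(lπx/a) dx = 0 for j ≠ l, so only diagonal terms survive in ∫|φ|² and ∫φ·φ″; ∫φ·φ′ dx = [φ²/2] between the walls = 0.
Normalization: ∫|φ|² dx = 7.4911.
⟨p⟩ = 0.0000 and ⟨p²⟩ = 4.8982.
(Δp)² = 4.8982 − (0.0000)² = 4.8982.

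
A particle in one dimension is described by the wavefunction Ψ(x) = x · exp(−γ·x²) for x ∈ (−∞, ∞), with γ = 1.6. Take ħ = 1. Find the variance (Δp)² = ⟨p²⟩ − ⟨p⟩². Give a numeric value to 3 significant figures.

4.80

Compute ⟨p⟩ and ⟨p²⟩ separately; (Δp)² = ⟨p²⟩ − ⟨p⟩².
Expand each integrand as polynomial × e^(−2γx²) and use ∫x^(2j)·e^(−2γx²) dx = (2j−1)!!/(4γ)^j · √(π/(2γ)), odd powers → 0; here √(π/(2γ)) = 0.99083. Differentiate with the product rule, d/dx e^(−γx²) = −2γx·e^(−γx²).
Normalization: ∫|Ψ|² dx = 0.15482.
⟨p⟩ = 0.0000 and ⟨p²⟩ = 4.8000.
(Δp)² = 4.8000 − (0.0000)² = 4.8000.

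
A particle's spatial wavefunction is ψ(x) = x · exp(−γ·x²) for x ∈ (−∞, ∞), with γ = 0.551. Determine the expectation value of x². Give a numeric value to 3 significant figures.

⟨x²⟩ = ∫ x²·|ψ|² dx / ∫|ψ|² dx (integrals over the domain).
Expand each integrand as polynomial × e^(−2γx²) and use ∫x^(2j)·e^(−2γx²) dx = (2j−1)!!/(4γ)^j · √(π/(2γ)), odd powers → 0; here √(π/(2γ)) = 1.6884.
State is unnormalized: ∫|ψ|² dx = 0.76608, and ∫ψ*·x²·ψ dx = 1.0428, so ⟨x²⟩ = 1.0428 / 0.76608.
⟨x²⟩ = 1.3612.

1.36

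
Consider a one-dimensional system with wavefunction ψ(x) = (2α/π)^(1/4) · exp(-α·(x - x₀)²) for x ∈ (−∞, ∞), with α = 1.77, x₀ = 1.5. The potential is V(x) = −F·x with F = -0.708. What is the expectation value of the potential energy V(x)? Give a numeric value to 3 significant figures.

⟨V⟩ = ∫ V(x)·|ψ|² dx.
Gaussian moments (u = x − x₀): ∫u^(2j)·e^(−2αu²) du = (2j−1)!!/(4α)^j · √(π/(2α)), odd powers integrate to 0; here √(π/(2α)) = 0.94205.
⟨V⟩ = 1.0620.

1.06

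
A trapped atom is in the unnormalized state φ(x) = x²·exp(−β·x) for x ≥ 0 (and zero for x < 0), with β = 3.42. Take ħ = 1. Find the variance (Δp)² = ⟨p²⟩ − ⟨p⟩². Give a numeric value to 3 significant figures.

3.90

Compute ⟨p⟩ and ⟨p²⟩ separately; (Δp)² = ⟨p²⟩ − ⟨p⟩².
Differentiate x²·exp(−β·x) with the product rule; every integrand then reduces to terms xʲ·e^(−2βx) on [0, ∞), with ∫₀^∞ xʲ·e^(−2βx) dx = j!/(2β)^(j+1).
Normalization: ∫|φ|² dx = 0.0016030.
⟨p⟩ = 0.0000 and ⟨p²⟩ = 3.8988.
(Δp)² = 3.8988 − (0.0000)² = 3.8988.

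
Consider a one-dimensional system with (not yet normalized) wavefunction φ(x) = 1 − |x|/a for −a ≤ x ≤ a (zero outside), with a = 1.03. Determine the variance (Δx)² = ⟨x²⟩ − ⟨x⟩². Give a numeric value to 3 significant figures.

0.106

Compute ⟨x⟩ and ⟨x²⟩ separately, then (Δx)² = ⟨x²⟩ − ⟨x⟩².
φ is even, so ∫ over [−a, a] = 2∫₀ᵃ with φ = 1 − x/a there: ∫₀ᵃ (1 − x/a)² dx = a/3, ∫₀ᵃ x²(1 − x/a)² dx = a³/30, ∫₀ᵃ x⁴(1 − x/a)² dx = a⁵/105.
Normalization: ∫|φ|² dx = 0.68667.
⟨x⟩ = 0.0000 and ⟨x²⟩ = 0.10609.
(Δx)² = 0.10609 − (0.0000)² = 0.10609.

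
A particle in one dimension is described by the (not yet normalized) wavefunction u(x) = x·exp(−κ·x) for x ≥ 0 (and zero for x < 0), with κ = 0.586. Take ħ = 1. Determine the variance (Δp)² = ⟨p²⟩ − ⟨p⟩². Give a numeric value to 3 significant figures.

Compute ⟨p⟩ and ⟨p²⟩ separately; (Δp)² = ⟨p²⟩ − ⟨p⟩².
Differentiate x·exp(−κ·x) with the product rule; every integrand then reduces to terms xʲ·e^(−2κx) on [0, ∞), with ∫₀^∞ xʲ·e^(−2κx) dx = j!/(2κ)^(j+1).
Normalization: ∫|u|² dx = 1.2424.
⟨p⟩ = 0.0000 and ⟨p²⟩ = 0.34340.
(Δp)² = 0.34340 − (0.0000)² = 0.34340.

0.343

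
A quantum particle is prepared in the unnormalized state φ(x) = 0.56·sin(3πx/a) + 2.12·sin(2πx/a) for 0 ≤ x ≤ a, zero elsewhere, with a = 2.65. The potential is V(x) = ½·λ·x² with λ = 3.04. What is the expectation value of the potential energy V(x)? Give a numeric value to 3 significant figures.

⟨V⟩ = ∫ V(x)·|φ|² dx / ∫|φ|² dx.
On 0 ≤ x ≤ a (j ≠ l): ∫sin²(jπx/a) dx = a/2, ∫sin(jπx/a)·sin(lπx/a) dx = 0; diagonal moments ∫x·sin²(jπx/a) dx = a²/4, ∫x²·sin²(jπx/a) dx = a³·(1/6 − 1/(4j²π²)); cross terms ∫x·sin(jπx/a)·sin(lπx/a) dx = 0 for j + l even and −4jla²/(π²(j² − l²)²) for j + l odd, ∫x²·sin(jπx/a)·sin(lπx/a) dx = (−1)^(j+l)·4jla³/(π²(j² − l²)²); higher powers the same way via product-to-sum and parts.
State is unnormalized: ∫|φ|² dx = 6.3706, and ∫φ*·V(x)·φ dx = 15.304, so ⟨V⟩ = 15.304 / 6.3706.
⟨V⟩ = 2.4023.

2.40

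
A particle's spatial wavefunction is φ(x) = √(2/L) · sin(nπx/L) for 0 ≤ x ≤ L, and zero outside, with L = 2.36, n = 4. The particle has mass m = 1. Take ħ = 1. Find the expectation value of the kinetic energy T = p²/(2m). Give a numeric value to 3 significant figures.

14.2

T = −(ħ²/2m) d²/dx², so ⟨T⟩ = −(ħ²/2m) ∫ φ*·φ'' dx; with m = 1.
d/dx sin(nπx/L) = (nπ/L)·cos(nπx/L) and d²/dx² sin(nπx/L) = −(nπ/L)²·sin(nπx/L); on 0 ≤ x ≤ L, ∫sin²(nπx/L) dx = L/2 and ∫sin(nπx/L)·cos(nπx/L) dx = 0.
⟨T⟩ = 14.176.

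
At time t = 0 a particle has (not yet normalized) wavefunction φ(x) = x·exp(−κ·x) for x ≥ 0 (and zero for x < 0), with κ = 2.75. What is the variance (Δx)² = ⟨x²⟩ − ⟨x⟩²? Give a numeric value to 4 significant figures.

0.09917

Compute ⟨x⟩ and ⟨x²⟩ separately, then (Δx)² = ⟨x²⟩ − ⟨x⟩².
Every integrand reduces to terms xʲ·e^(−2κx) on [0, ∞); use ∫₀^∞ xʲ·e^(−2κx) dx = j!/(2κ)^(j+1).
Normalization: ∫|φ|² dx = 0.012021.
⟨x⟩ = 0.54545 and ⟨x²⟩ = 0.39669.
(Δx)² = 0.39669 − (0.54545)² = 0.099174.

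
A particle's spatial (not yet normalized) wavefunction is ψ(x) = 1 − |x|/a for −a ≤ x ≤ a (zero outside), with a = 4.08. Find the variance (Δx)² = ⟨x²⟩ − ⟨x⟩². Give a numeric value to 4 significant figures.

1.665

Compute ⟨x⟩ and ⟨x²⟩ separately, then (Δx)² = ⟨x²⟩ − ⟨x⟩².
ψ is even, so ∫ over [−a, a] = 2∫₀ᵃ with ψ = 1 − x/a there: ∫₀ᵃ (1 − x/a)² dx = a/3, ∫₀ᵃ x²(1 − x/a)² dx = a³/30, ∫₀ᵃ x⁴(1 − x/a)² dx = a⁵/105.
Normalization: ∫|ψ|² dx = 2.7200.
⟨x⟩ = 0.0000 and ⟨x²⟩ = 1.6646.
(Δx)² = 1.6646 − (0.0000)² = 1.6646.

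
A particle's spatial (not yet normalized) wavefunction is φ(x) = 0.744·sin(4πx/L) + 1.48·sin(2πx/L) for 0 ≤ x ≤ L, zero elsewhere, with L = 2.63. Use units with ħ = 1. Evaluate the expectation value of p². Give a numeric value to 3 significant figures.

9.16

p² φ = −ħ² d²φ/dx²; ⟨p²⟩ = −ħ² ∫ φ*·φ'' dx / ∫|φ|² dx.
d²/dx² sin(jπx/L) = −(jπ/L)²·sin(jπx/L); on 0 ≤ x ≤ L, ∫sin²(jπx/L) dx = L/2 and ∫sin(jπx/L)·sin(lπx/L) dx = 0 for j ≠ l, so only diagonal terms survive in ∫|φ|² and ∫φ·φ″; ∫φ·φ′ dx = [φ²/2] between the walls = 0.
State is unnormalized: ∫|φ|² dx = 3.6083, and ∫φ*·(−ħ² φ'') dx = 33.058, so ⟨p²⟩ = 33.058 / 3.6083.
⟨p²⟩ = 9.1617.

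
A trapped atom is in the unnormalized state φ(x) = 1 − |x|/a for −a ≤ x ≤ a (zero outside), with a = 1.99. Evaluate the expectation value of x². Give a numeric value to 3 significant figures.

0.396

⟨x²⟩ = ∫ x²·|φ|² dx / ∫|φ|² dx (integrals over the domain).
φ is even, so ∫ over [−a, a] = 2∫₀ᵃ with φ = 1 − x/a there: ∫₀ᵃ (1 − x/a)² dx = a/3, ∫₀ᵃ x²(1 − x/a)² dx = a³/30, ∫₀ᵃ x⁴(1 − x/a)² dx = a⁵/105.
State is unnormalized: ∫|φ|² dx = 1.3267, and ∫φ*·x²·φ dx = 0.52537, so ⟨x²⟩ = 0.52537 / 1.3267.
⟨x²⟩ = 0.39601.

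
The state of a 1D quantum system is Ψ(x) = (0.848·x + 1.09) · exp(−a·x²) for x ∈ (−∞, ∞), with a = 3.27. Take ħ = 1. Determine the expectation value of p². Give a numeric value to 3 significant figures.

p² Ψ = −ħ² d²Ψ/dx²; ⟨p²⟩ = −ħ² ∫ Ψ*·Ψ'' dx / ∫|Ψ|² dx.
Expand each integrand as polynomial × e^(−2ax²) and use ∫x^(2j)·e^(−2ax²) dx = (2j−1)!!/(4a)^j · √(π/(2a)), odd powers → 0; here √(π/(2a)) = 0.69308. Differentiate with the product rule, d/dx e^(−ax²) = −2ax·e^(−ax²).
State is unnormalized: ∫|Ψ|² dx = 0.86156, and ∫Ψ*·(−ħ² Ψ'') dx = 3.0665, so ⟨p²⟩ = 3.0665 / 0.86156.
⟨p²⟩ = 3.5592.

3.56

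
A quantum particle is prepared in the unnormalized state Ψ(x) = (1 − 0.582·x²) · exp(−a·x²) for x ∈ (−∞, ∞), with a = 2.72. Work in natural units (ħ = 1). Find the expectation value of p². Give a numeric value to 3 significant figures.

p² Ψ = −ħ² d²Ψ/dx²; ⟨p²⟩ = −ħ² ∫ Ψ*·Ψ'' dx / ∫|Ψ|² dx.
Expand each integrand as polynomial × e^(−2ax²) and use ∫x^(2j)·e^(−2ax²) dx = (2j−1)!!/(4a)^j · √(π/(2a)), odd powers → 0; here √(π/(2a)) = 0.75993. Differentiate with the product rule, d/dx e^(−ax²) = −2ax·e^(−ax²).
State is unnormalized: ∫|Ψ|² dx = 0.68516, and ∫Ψ*·(−ħ² Ψ'') dx = 2.3296, so ⟨p²⟩ = 2.3296 / 0.68516.
⟨p²⟩ = 3.4001.

3.40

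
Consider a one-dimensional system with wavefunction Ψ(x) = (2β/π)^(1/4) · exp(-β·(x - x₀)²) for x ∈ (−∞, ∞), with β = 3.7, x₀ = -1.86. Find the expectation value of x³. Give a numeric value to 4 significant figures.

-6.812

⟨x³⟩ = ∫ x³·|Ψ|² dx (integrals over the domain).
Gaussian moments (u = x − x₀): ∫u^(2j)·e^(−2βu²) du = (2j−1)!!/(4β)^j · √(π/(2β)), odd powers integrate to 0; here √(π/(2β)) = 0.65157.
⟨x³⟩ = -6.8119.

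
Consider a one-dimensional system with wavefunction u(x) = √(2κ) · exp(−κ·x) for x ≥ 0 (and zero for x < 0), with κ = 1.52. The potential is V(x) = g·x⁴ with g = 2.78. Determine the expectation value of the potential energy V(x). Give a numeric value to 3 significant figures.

⟨V⟩ = ∫ V(x)·|u|² dx.
Every integrand reduces to terms xʲ·e^(−2κx) on [0, ∞); use ∫₀^∞ xʲ·e^(−2κx) dx = j!/(2κ)^(j+1).
⟨V⟩ = 0.78120.

0.781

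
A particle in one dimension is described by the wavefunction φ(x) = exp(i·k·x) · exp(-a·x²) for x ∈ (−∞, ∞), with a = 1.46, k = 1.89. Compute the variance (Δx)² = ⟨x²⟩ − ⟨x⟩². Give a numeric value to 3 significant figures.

0.171

Compute ⟨x⟩ and ⟨x²⟩ separately, then (Δx)² = ⟨x²⟩ − ⟨x⟩².
Gaussian moments: ∫x^(2j)·e^(−2ax²) dx = (2j−1)!!/(4a)^j · √(π/(2a)), odd powers integrate to 0; here √(π/(2a)) = 1.0373.
Normalization: ∫|φ|² dx = 1.0373.
⟨x⟩ = 0.0000 and ⟨x²⟩ = 0.17123.
(Δx)² = 0.17123 − (0.0000)² = 0.17123.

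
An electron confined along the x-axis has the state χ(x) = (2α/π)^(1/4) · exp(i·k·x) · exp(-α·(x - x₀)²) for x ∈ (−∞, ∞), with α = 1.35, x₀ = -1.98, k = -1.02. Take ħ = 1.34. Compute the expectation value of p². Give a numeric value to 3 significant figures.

4.29

p² χ = −ħ² d²χ/dx²; ⟨p²⟩ = −ħ² ∫ χ*·χ'' dx.
Gaussian moments (u = x − x₀): ∫u^(2j)·e^(−2αu²) du = (2j−1)!!/(4α)^j · √(π/(2α)), odd powers integrate to 0; here √(π/(2α)) = 1.0787. Derivatives: χ′ = (ik − 2αu)·χ, χ″ = ((ik − 2αu)² − 2α)·χ; the odd-in-u pieces drop out.
⟨p²⟩ = 4.2922.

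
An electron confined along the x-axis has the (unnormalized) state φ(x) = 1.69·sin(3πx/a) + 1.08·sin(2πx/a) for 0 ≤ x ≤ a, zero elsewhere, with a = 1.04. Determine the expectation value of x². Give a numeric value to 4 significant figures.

⟨x²⟩ = ∫ x²·|φ|² dx / ∫|φ|² dx (integrals over the domain).
On 0 ≤ x ≤ a (j ≠ l): ∫sin²(jπx/a) dx = a/2, ∫sin(jπx/a)·sin(lπx/a) dx = 0; diagonal moments ∫x·sin²(jπx/a) dx = a²/4, ∫x²·sin²(jπx/a) dx = a³·(1/6 − 1/(4j²π²)); cross terms ∫x·sin(jπx/a)·sin(lπx/a) dx = 0 for j + l even and −4jla²/(π²(j² − l²)²) for j + l odd, ∫x²·sin(jπx/a)·sin(lπx/a) dx = (−1)^(j+l)·4jla³/(π²(j² − l²)²); higher powers the same way via product-to-sum and parts.
State is unnormalized: ∫|φ|² dx = 2.0917, and ∫φ*·x²·φ dx = 0.33737, so ⟨x²⟩ = 0.33737 / 2.0917.
⟨x²⟩ = 0.16129.

0.1613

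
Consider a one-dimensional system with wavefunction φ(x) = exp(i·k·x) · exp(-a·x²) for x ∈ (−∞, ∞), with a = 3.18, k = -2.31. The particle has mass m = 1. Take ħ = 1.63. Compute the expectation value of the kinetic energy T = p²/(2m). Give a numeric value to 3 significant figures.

T = −(ħ²/2m) d²/dx², so ⟨T⟩ = −(ħ²/2m) ∫ φ*·φ'' dx / ∫|φ|² dx; with m = 1.
Gaussian moments: ∫x^(2j)·e^(−2ax²) dx = (2j−1)!!/(4a)^j · √(π/(2a)), odd powers integrate to 0; here √(π/(2a)) = 0.70282. Derivatives: φ′ = (ik − 2ax)·φ, φ″ = ((ik − 2ax)² − 2a)·φ; the odd-in-x pieces drop out.
State is unnormalized: ∫|φ|² dx = 0.70282, and ∫φ*·(−ħ²/2m · φ'') dx = 7.9512, so ⟨T⟩ = 7.9512 / 0.70282.
⟨T⟩ = 11.313.

11.3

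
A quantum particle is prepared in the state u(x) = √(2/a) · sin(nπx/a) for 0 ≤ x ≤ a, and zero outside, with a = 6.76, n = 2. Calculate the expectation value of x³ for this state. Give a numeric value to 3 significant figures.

⟨x³⟩ = ∫ x³·|u|² dx (integrals over the domain).
With sin²θ = (1 − cos2θ)/2 on 0 ≤ x ≤ a: ∫sin²(nπx/a) dx = a/2, ∫x·sin²(nπx/a) dx = a²/4, ∫x²·sin²(nπx/a) dx = a³·(1/6 − 1/(4n²π²)); higher powers xᵏ the same way, integrating xᵏ·cos(2nπx/a) by parts.
⟨x³⟩ = 71.360.

71.4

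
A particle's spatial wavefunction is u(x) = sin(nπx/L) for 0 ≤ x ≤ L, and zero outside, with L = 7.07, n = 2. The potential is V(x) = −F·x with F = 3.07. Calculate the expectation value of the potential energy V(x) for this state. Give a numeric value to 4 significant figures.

⟨V⟩ = ∫ V(x)·|u|² dx / ∫|u|² dx.
With sin²θ = (1 − cos2θ)/2 on 0 ≤ x ≤ L: ∫sin²(nπx/L) dx = L/2, ∫x·sin²(nπx/L) dx = L²/4, ∫x²·sin²(nπx/L) dx = L³·(1/6 − 1/(4n²π²)); higher powers xᵏ the same way, integrating xᵏ·cos(2nπx/L) by parts.
State is unnormalized: ∫|u|² dx = 3.5350, and ∫u*·V(x)·u dx = -38.363, so ⟨V⟩ = -38.363 / 3.5350.
⟨V⟩ = -10.852.

-10.85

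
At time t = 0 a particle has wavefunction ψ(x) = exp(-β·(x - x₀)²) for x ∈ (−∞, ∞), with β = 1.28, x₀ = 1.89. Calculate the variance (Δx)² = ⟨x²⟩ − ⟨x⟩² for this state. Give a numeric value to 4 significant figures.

Compute ⟨x⟩ and ⟨x²⟩ separately, then (Δx)² = ⟨x²⟩ − ⟨x⟩².
Gaussian moments (u = x − x₀): ∫u^(2j)·e^(−2βu²) du = (2j−1)!!/(4β)^j · √(π/(2β)), odd powers integrate to 0; here √(π/(2β)) = 1.1078.
Normalization: ∫|ψ|² dx = 1.1078.
⟨x⟩ = 1.8900 and ⟨x²⟩ = 3.7674.
(Δx)² = 3.7674 − (1.8900)² = 0.19531.

0.1953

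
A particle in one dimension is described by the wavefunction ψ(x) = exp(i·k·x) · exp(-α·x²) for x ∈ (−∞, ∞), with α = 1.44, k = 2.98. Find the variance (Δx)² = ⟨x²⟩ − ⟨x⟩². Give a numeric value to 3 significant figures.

Compute ⟨x⟩ and ⟨x²⟩ separately, then (Δx)² = ⟨x²⟩ − ⟨x⟩².
Gaussian moments: ∫x^(2j)·e^(−2αx²) dx = (2j−1)!!/(4α)^j · √(π/(2α)), odd powers integrate to 0; here √(π/(2α)) = 1.0444.
Normalization: ∫|ψ|² dx = 1.0444.
⟨x⟩ = 0.0000 and ⟨x²⟩ = 0.17361.
(Δx)² = 0.17361 − (0.0000)² = 0.17361.

0.174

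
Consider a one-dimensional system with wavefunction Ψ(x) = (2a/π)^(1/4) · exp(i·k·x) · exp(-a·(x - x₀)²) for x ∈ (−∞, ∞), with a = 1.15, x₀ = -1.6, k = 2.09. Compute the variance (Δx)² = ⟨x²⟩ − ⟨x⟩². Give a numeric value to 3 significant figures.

Compute ⟨x⟩ and ⟨x²⟩ separately, then (Δx)² = ⟨x²⟩ − ⟨x⟩².
Gaussian moments (u = x − x₀): ∫u^(2j)·e^(−2au²) du = (2j−1)!!/(4a)^j · √(π/(2a)), odd powers integrate to 0; here √(π/(2a)) = 1.1687.
⟨x⟩ = -1.6000 and ⟨x²⟩ = 2.7774.
(Δx)² = 2.7774 − (-1.6000)² = 0.21739.

0.217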